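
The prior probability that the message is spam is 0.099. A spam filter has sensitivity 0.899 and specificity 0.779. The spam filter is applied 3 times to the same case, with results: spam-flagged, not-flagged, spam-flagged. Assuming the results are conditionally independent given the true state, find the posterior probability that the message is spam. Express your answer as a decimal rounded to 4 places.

Let H be the event that the message is spam; start with P(H) = 0.099. P('spam-flagged'|H) = 0.899, P('spam-flagged'|¬H) = 0.221.
Update on result 1 ('spam-flagged'): P(H) ← 0.899·0.0990 / (0.899·0.0990 + 0.221·0.9010) = 0.089001/0.28812 = 0.3089.
Update on result 2 ('not-flagged'): P(H) ← 0.101·0.3089 / (0.101·0.3089 + 0.779·0.6911) = 0.031199/0.56957 = 0.0548.
Update on result 3 ('spam-flagged'): P(H) ← 0.899·0.0548 / (0.899·0.0548 + 0.221·0.9452) = 0.049244/0.25814 = 0.1908.

Posterior P(H) ≈ 0.1908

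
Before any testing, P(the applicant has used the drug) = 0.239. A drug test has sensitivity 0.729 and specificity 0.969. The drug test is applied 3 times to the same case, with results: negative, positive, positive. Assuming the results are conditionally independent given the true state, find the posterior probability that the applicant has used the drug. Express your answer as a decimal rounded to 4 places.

Posterior P(H) ≈ 0.9798

Let H be the event that the applicant has used the drug; start with P(H) = 0.239. P('positive'|H) = 0.729, P('positive'|¬H) = 0.031.
Update on result 1 ('negative'): P(H) ← 0.271·0.2390 / (0.271·0.2390 + 0.969·0.7610) = 0.064769/0.80218 = 0.0807.
Update on result 2 ('positive'): P(H) ← 0.729·0.0807 / (0.729·0.0807 + 0.031·0.9193) = 0.058861/0.087358 = 0.6738.
Update on result 3 ('positive'): P(H) ← 0.729·0.6738 / (0.729·0.6738 + 0.031·0.3262) = 0.49119/0.50130 = 0.9798.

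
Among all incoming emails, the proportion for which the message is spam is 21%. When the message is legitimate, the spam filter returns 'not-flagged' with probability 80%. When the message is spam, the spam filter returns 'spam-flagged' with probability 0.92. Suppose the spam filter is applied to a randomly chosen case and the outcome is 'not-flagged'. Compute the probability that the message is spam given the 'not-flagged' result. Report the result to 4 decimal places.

Let H be the event that the message is spam. P(H) = 0.21, so P(¬H) = 0.79. With E the 'not-flagged' result, P(E|H) = 0.08 and P(E|¬H) = 0.8.
P(E) = 0.08·0.21 + 0.8·0.79 = 0.016800 + 0.63200 = 0.64880.
By Bayes' theorem, P(H|E) = 0.016800 / 0.64880 = 0.0259.

P(H | E) ≈ 0.0259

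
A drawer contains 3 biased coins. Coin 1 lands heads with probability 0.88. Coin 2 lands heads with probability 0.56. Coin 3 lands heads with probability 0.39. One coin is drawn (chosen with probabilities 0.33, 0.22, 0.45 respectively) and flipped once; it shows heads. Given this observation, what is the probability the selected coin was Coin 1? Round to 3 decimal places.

Posterior probability ≈ 0.493

Tabulate prior·likelihood by source: [1] prior 0.33, lik 0.88, product 0.2904; [2] prior 0.22, lik 0.56, product 0.1232; [3] prior 0.45, lik 0.39, product 0.1755.
Normalizing constant = 0.58910; the posterior for Coin 1 is its product over the sum, 0.2904/0.58910 = 0.493.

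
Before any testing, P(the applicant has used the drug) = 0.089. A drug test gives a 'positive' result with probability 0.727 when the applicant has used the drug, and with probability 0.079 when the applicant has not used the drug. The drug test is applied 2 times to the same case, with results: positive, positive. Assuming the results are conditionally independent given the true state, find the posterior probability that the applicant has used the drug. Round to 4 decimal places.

Posterior P(H) ≈ 0.8922

With H the event that the applicant has used the drug, the joint likelihood of the observed sequence is P(data|H) = 0.727·0.727 = 0.52853 and P(data|¬H) = 0.079·0.079 = 0.0062410.
Bayes: P(H|data) = 0.089·0.52853 / (0.089·0.52853 + 0.911·0.0062410) = 0.047039/0.052725 = 0.8922.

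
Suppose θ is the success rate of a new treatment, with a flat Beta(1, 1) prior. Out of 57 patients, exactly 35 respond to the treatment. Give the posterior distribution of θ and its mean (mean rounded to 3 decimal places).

Posterior: Beta(36, 23); mean ≈ 0.610

The binomial likelihood is conjugate to the Beta prior: with 35 successes and 22 failures, the posterior is Beta(1+35, 1+22) = Beta(36, 23).
E[θ | data] = 36/(36+23) = 0.610.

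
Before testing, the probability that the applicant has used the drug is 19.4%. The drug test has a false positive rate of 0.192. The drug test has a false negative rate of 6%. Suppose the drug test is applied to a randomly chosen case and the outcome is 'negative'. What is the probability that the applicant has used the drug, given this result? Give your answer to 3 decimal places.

Let H be the event that the applicant has used the drug. P(H) = 0.194, so P(¬H) = 0.806. With E the 'negative' result, P(E|H) = 0.06 and P(E|¬H) = 0.808.
P(E) = 0.06·0.194 + 0.808·0.806 = 0.011640 + 0.65125 = 0.66289.
By Bayes' theorem, P(H|E) = 0.011640 / 0.66289 = 0.018.

P(H | E) ≈ 0.018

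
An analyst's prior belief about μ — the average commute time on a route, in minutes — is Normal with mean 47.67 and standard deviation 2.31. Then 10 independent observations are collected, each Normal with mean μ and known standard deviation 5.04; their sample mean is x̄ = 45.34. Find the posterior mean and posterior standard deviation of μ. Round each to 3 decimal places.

Posterior mean ≈ 46.091; posterior SD ≈ 1.312

With known σ, the Normal prior is conjugate. Weight on the data is w = (n/σ²)/(n/σ² + 1/τ₀²) = 0.393676/(0.393676+0.187403) = 0.67749.
Posterior mean = w·x̄ + (1−w)·μ₀ = 0.67749·45.34 + 0.32251·47.67 = 46.091. Posterior variance = 1/(0.393676+0.187403) = 1.72094, so SD = 1.312.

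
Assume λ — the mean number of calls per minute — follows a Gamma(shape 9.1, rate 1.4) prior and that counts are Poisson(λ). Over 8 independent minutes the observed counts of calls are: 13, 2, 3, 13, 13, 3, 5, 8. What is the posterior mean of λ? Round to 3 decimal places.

Posterior mean ≈ 7.351

The Poisson likelihood adds the total count to the shape and the number of exposure periods to the rate. Here ∑xᵢ = 60 and n = 8, so shape 9.1→69.1 and rate 1.4→9.4.
Posterior mean = shape/rate = 69.1/9.4 = 7.351.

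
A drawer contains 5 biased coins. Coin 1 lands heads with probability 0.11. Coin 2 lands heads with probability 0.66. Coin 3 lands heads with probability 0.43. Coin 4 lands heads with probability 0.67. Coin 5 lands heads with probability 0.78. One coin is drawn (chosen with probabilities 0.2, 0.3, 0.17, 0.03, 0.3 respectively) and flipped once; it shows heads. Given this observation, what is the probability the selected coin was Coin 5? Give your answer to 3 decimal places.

P(heads|C1) = 0.11; P(heads|C2) = 0.66; P(heads|C3) = 0.43; P(heads|C4) = 0.67; P(heads|C5) = 0.78.
Prior × likelihood for each source: 0.2·0.11=0.02200, 0.3·0.66=0.1980, 0.17·0.43=0.07310, 0.03·0.67=0.02010, 0.3·0.78=0.2340. Summing gives P(heads) = 0.54720.
P(Coin 5 | heads) = 0.2340 / 0.54720 = 0.428.

Posterior probability ≈ 0.428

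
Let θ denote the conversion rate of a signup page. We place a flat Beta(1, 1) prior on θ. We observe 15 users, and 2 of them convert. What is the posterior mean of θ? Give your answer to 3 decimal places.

Observing 2 successes and 13 failures updates Beta(1, 1) by adding the success and failure counts to the two shape parameters: α = 1+2 = 3, β = 1+13 = 14.
E[θ | data] = 3/(3+14) = 0.176.

Posterior mean ≈ 0.176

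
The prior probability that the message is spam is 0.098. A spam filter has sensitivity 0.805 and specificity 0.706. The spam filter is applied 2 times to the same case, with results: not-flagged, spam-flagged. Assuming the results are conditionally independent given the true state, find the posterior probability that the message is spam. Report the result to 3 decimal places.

Posterior P(H) ≈ 0.076

With H the event that the message is spam, the joint likelihood of the observed sequence is P(data|H) = 0.195·0.805 = 0.15698 and P(data|¬H) = 0.706·0.294 = 0.20756.
Bayes: P(H|data) = 0.098·0.15698 / (0.098·0.15698 + 0.902·0.20756) = 0.015384/0.20261 = 0.0759.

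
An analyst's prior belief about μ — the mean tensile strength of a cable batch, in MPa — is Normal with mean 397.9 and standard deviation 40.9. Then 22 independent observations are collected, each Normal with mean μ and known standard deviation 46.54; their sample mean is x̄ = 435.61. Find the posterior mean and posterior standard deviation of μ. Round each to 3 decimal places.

Posterior mean ≈ 433.514; posterior SD ≈ 9.643

With known σ, the Normal prior is conjugate. Weight on the data is w = (n/σ²)/(n/σ² + 1/τ₀²) = 0.0101571/(0.0101571+0.00059780) = 0.94442.
Posterior mean = w·x̄ + (1−w)·μ₀ = 0.94442·435.61 + 0.055584·397.9 = 433.514. Posterior variance = 1/(0.0101571+0.00059780) = 92.9809, so SD = 9.643.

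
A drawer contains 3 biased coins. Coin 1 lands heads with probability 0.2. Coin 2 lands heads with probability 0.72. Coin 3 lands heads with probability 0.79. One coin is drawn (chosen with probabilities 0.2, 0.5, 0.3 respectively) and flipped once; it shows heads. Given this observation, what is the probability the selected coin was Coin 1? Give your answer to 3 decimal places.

Posterior probability ≈ 0.063

P(heads|C1) = 0.2; P(heads|C2) = 0.72; P(heads|C3) = 0.79.
Prior × likelihood for each source: 0.2·0.2=0.04000, 0.5·0.72=0.3600, 0.3·0.79=0.2370. Summing gives P(heads) = 0.63700.
P(Coin 1 | heads) = 0.04000 / 0.63700 = 0.063.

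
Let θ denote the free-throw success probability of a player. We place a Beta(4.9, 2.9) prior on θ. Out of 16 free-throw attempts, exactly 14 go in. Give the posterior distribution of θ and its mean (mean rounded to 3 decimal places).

Posterior: Beta(18.9, 4.9); mean ≈ 0.794

The binomial likelihood is conjugate to the Beta prior: with 14 successes and 2 failures, the posterior is Beta(4.9+14, 2.9+2) = Beta(18.9, 4.9).
E[θ | data] = 18.9/(18.9+4.9) = 0.794.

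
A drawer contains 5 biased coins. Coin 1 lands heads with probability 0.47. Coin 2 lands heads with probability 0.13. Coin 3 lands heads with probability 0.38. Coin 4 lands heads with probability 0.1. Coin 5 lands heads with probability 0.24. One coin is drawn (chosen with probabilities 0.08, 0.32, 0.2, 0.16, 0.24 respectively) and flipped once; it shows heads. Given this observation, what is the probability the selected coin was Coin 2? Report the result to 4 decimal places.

Posterior probability ≈ 0.1818

P(heads|C1) = 0.47; P(heads|C2) = 0.13; P(heads|C3) = 0.38; P(heads|C4) = 0.1; P(heads|C5) = 0.24.
Prior × likelihood for each source: 0.08·0.47=0.03760, 0.32·0.13=0.04160, 0.2·0.38=0.07600, 0.16·0.1=0.01600, 0.24·0.24=0.05760. Summing gives P(heads) = 0.22880.
P(Coin 2 | heads) = 0.04160 / 0.22880 = 0.1818.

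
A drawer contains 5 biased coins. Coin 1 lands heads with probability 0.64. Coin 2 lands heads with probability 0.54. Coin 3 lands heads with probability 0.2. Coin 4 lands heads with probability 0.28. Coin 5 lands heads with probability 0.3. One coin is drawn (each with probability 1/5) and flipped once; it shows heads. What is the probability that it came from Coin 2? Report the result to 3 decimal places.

Posterior probability ≈ 0.276

P(heads|C1) = 0.64; P(heads|C2) = 0.54; P(heads|C3) = 0.2; P(heads|C4) = 0.28; P(heads|C5) = 0.3.
Prior × likelihood for each source: 0.2·0.64=0.1280, 0.2·0.54=0.1080, 0.2·0.2=0.04000, 0.2·0.28=0.05600, 0.2·0.3=0.06000. Summing gives P(heads) = 0.39200.
P(Coin 2 | heads) = 0.1080 / 0.39200 = 0.276.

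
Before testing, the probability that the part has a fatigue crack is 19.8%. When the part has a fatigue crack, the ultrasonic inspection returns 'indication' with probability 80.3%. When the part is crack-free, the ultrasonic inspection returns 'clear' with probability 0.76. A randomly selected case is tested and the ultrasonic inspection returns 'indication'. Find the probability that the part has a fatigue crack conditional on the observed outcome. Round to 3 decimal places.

Write H for 'the part has a fatigue crack'. Prior odds H:¬H = 0.198/0.802 = 0.24688. For the 'indication' outcome, the likelihood ratio is 0.803/0.24 = 3.3458.
Posterior odds = 0.24688 × 3.3458 = 0.82603, so P(H|E) = 0.82603/(1+0.82603) = 0.452.

P(H | E) ≈ 0.452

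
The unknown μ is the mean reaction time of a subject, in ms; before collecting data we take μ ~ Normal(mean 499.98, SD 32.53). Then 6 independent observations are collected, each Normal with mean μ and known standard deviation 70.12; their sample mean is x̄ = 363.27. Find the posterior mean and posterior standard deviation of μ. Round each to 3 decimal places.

Prior precision 1/τ₀² = 1/32.53² = 0.00094500; data precision n/σ² = 6/70.12² = 0.00122030.
Posterior precision = 0.00094500 + 0.00122030 = 0.00216530, giving posterior SD = 1/√0.00216530 = 21.490.
Posterior mean = (0.00094500·499.98 + 0.00122030·363.27) / 0.00216530 = 422.934.

Posterior mean ≈ 422.934; posterior SD ≈ 21.490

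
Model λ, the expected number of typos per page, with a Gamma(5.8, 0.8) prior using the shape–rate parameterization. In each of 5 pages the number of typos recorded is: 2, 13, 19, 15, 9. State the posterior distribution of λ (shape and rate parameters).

The Poisson likelihood adds the total count to the shape and the number of exposure periods to the rate. Here ∑xᵢ = 58 and n = 5, so shape 5.8→63.8 and rate 0.8→5.8.

Posterior: Gamma(shape=63.8, rate=5.8)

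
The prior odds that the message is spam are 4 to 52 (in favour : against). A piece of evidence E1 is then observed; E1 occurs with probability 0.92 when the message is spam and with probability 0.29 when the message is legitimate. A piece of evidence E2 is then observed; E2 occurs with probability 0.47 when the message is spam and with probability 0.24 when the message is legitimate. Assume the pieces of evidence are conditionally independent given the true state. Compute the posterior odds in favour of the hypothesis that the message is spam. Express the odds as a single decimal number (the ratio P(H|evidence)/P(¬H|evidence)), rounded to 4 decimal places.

Prior odds = 4/52 = 0.076923. In log-odds, ln(0.076923) = -2.5649.
Add log likelihood ratios: ln(3.1724) + ln(1.9583) = 1.8266.
Posterior log-odds = -0.73836, so posterior odds = exp(-0.73836) = 0.47790.

Posterior odds ≈ 0.4779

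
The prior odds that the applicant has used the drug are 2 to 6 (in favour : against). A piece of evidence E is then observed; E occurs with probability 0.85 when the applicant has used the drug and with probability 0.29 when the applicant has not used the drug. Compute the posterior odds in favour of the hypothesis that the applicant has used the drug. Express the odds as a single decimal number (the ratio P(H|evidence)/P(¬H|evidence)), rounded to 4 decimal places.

Posterior odds ≈ 0.9770

Prior odds = 2/6 = 0.33333. In log-odds, ln(0.33333) = -1.0986.
Add log likelihood ratio: ln(2.9310) = 1.0754.
Posterior log-odds = -0.023257, so posterior odds = exp(-0.023257) = 0.97701.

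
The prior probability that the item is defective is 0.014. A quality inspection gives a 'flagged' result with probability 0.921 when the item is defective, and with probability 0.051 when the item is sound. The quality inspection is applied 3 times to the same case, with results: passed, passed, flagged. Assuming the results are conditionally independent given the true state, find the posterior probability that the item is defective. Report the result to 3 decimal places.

Posterior P(H) ≈ 0.002

Let H be the event that the item is defective; start with P(H) = 0.014. P('flagged'|H) = 0.921, P('flagged'|¬H) = 0.051.
Update on result 1 ('passed'): P(H) ← 0.079·0.0140 / (0.079·0.0140 + 0.949·0.9860) = 0.0011060/0.93682 = 0.0012.
Update on result 2 ('passed'): P(H) ← 0.079·0.0012 / (0.079·0.0012 + 0.949·0.9988) = 0.00009327/0.94797 = 0.0001.
Update on result 3 ('flagged'): P(H) ← 0.921·0.0001 / (0.921·0.0001 + 0.051·0.9999) = 0.00009061/0.051086 = 0.0018.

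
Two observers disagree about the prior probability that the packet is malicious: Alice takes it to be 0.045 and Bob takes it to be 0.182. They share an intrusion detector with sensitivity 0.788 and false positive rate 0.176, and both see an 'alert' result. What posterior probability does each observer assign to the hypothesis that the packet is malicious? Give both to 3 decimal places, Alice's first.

The likelihood ratio for an 'alert' result is 0.788/0.176 = 4.4773.
Alice: prior odds 0.045/0.955 = 0.047120; posterior odds 0.21097; posterior probability 0.174.
Bob: prior odds 0.182/0.818 = 0.22249; posterior odds 0.99617; posterior probability 0.499.

Alice: 0.174; Bob: 0.499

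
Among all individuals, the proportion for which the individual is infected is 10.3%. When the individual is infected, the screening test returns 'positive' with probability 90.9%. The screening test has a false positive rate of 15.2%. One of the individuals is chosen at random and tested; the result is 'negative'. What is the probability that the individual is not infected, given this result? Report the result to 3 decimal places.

Let H be the event that the individual is infected. P(H) = 0.103, so P(¬H) = 0.897. With E the 'negative' result, P(E|H) = 0.091 and P(E|¬H) = 0.848.
P(E) = 0.091·0.103 + 0.848·0.897 = 0.0093730 + 0.76066 = 0.77003.
By Bayes' theorem, P(H|E) = 0.0093730 / 0.77003 = 0.012. Hence P(¬H|E) = 1 − 0.012 = 0.988.

P(¬H | E) ≈ 0.988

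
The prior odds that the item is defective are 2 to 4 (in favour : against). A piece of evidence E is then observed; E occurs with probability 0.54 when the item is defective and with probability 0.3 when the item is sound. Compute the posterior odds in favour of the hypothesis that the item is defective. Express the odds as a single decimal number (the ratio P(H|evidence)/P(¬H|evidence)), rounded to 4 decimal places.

Posterior odds ≈ 0.9000

Prior odds = 2/4 = 0.50000. In log-odds, ln(0.50000) = -0.69315.
Add log likelihood ratio: ln(1.8000) = 0.58779.
Posterior log-odds = -0.10536, so posterior odds = exp(-0.10536) = 0.90000.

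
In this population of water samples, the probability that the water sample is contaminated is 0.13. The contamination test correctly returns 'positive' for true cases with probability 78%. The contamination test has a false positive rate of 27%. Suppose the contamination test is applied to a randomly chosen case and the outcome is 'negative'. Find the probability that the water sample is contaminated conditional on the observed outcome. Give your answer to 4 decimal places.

P(H | E) ≈ 0.0431

Let H be the event that the water sample is contaminated. P(H) = 0.13, so P(¬H) = 0.87. With E the 'negative' result, P(E|H) = 0.22 and P(E|¬H) = 0.73.
P(E) = 0.22·0.13 + 0.73·0.87 = 0.028600 + 0.63510 = 0.66370.
By Bayes' theorem, P(H|E) = 0.028600 / 0.66370 = 0.0431.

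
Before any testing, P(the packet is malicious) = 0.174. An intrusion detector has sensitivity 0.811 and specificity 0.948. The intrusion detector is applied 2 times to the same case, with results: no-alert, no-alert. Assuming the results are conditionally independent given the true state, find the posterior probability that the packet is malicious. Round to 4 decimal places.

Let H be the event that the packet is malicious; start with P(H) = 0.174. P('alert'|H) = 0.811, P('alert'|¬H) = 0.052.
Update on result 1 ('no-alert'): P(H) ← 0.189·0.1740 / (0.189·0.1740 + 0.948·0.8260) = 0.032886/0.81593 = 0.0403.
Update on result 2 ('no-alert'): P(H) ← 0.189·0.0403 / (0.189·0.0403 + 0.948·0.9597) = 0.0076176/0.91741 = 0.0083.

Posterior P(H) ≈ 0.0083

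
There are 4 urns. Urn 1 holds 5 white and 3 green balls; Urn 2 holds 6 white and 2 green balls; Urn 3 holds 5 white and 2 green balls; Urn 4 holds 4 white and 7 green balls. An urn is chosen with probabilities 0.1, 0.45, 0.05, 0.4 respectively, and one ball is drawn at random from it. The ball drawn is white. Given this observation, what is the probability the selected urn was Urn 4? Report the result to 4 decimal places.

Tabulate prior·likelihood by source: [1] prior 0.1, lik 0.625, product 0.06250; [2] prior 0.45, lik 0.75, product 0.3375; [3] prior 0.05, lik 0.7143, product 0.03571; [4] prior 0.4, lik 0.3636, product 0.1455.
Normalizing constant = 0.58117; the posterior for Urn 4 is its product over the sum, 0.1455/0.58117 = 0.2503.

Posterior probability ≈ 0.2503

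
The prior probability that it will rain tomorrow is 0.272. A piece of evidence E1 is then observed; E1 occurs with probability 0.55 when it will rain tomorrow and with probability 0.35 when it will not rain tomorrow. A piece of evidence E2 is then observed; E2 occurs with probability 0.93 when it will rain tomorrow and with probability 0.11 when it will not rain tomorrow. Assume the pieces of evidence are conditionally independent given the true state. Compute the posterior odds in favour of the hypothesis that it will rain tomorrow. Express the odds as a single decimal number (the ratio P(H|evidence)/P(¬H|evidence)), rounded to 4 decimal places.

Prior odds = 0.272/(1−0.272) = 0.37363.
Likelihood ratio for E1 = 0.55/0.35 = 1.5714.
Likelihood ratio for E2 = 0.93/0.11 = 8.4545.
Posterior odds = prior odds × LR₁ × LR₂ = 4.9639.

Posterior odds ≈ 4.9639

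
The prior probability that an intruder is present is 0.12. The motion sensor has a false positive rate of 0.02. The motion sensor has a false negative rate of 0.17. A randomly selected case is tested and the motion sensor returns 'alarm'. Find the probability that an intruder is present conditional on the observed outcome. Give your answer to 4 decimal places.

P(H | E) ≈ 0.8498

Write H for 'an intruder is present'. Prior odds H:¬H = 0.12/0.88 = 0.13636. For the 'alarm' outcome, the likelihood ratio is 0.83/0.02 = 41.500.
Posterior odds = 0.13636 × 41.500 = 5.6591, so P(H|E) = 5.6591/(1+5.6591) = 0.8498.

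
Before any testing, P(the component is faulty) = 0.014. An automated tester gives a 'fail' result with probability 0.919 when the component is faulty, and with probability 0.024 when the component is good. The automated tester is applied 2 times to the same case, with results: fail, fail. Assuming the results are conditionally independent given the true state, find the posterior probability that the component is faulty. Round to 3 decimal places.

With H the event that the component is faulty, the joint likelihood of the observed sequence is P(data|H) = 0.919·0.919 = 0.84456 and P(data|¬H) = 0.024·0.024 = 0.00057600.
Bayes: P(H|data) = 0.014·0.84456 / (0.014·0.84456 + 0.986·0.00057600) = 0.011824/0.012392 = 0.9542.

Posterior P(H) ≈ 0.954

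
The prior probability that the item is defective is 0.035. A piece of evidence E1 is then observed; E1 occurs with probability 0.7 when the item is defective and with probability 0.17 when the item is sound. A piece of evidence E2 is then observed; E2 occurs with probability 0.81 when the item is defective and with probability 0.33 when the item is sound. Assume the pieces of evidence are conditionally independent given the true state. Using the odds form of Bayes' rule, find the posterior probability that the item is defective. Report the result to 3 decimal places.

Prior odds = 0.035/(1−0.035) = 0.036269.
Likelihood ratio for E1 = 0.7/0.17 = 4.1176.
Likelihood ratio for E2 = 0.81/0.33 = 2.4545.
Posterior odds = prior odds × LR₁ × LR₂ = 0.36657.
Posterior probability = odds/(1+odds) = 0.36657/1.3666 = 0.268.

Posterior probability ≈ 0.268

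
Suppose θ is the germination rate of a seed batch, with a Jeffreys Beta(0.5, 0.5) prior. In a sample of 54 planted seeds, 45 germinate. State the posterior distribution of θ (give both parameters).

Observing 45 successes and 9 failures updates Beta(0.5, 0.5) by adding the success and failure counts to the two shape parameters: α = 0.5+45 = 45.5, β = 0.5+9 = 9.5.

Posterior: Beta(45.5, 9.5)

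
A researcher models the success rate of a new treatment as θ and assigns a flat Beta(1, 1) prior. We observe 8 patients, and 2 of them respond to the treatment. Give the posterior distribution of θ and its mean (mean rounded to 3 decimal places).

Observing 2 successes and 6 failures updates Beta(1, 1) by adding the success and failure counts to the two shape parameters: α = 1+2 = 3, β = 1+6 = 7.
E[θ | data] = 3/(3+7) = 0.300.

Posterior: Beta(3, 7); mean ≈ 0.300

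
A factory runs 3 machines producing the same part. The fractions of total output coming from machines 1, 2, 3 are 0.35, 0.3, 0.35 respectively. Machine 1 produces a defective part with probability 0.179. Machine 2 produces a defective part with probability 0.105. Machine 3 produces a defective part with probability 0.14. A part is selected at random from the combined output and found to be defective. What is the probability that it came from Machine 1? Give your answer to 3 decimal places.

Posterior probability ≈ 0.438

P(defective|M1) = 0.179; P(defective|M2) = 0.105; P(defective|M3) = 0.14.
Prior × likelihood for each source: 0.35·0.179=0.06265, 0.3·0.105=0.03150, 0.35·0.14=0.04900. Summing gives P(defective) = 0.14315.
P(Machine 1 | defective) = 0.06265 / 0.14315 = 0.438.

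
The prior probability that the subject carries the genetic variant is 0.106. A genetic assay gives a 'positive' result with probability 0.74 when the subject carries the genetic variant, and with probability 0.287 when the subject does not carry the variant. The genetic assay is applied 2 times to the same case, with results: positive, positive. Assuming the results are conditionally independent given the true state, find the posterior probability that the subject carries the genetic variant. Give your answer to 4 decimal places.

Posterior P(H) ≈ 0.4408

With H the event that the subject carries the genetic variant, the joint likelihood of the observed sequence is P(data|H) = 0.74·0.74 = 0.54760 and P(data|¬H) = 0.287·0.287 = 0.082369.
Bayes: P(H|data) = 0.106·0.54760 / (0.106·0.54760 + 0.894·0.082369) = 0.058046/0.13168 = 0.4408.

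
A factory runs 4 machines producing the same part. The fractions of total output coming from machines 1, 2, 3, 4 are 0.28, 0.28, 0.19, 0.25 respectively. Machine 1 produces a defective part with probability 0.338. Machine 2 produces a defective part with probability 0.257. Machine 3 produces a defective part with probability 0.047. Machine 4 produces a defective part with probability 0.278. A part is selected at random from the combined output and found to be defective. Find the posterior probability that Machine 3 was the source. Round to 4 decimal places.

Posterior probability ≈ 0.0364

Tabulate prior·likelihood by source: [1] prior 0.28, lik 0.338, product 0.09464; [2] prior 0.28, lik 0.257, product 0.07196; [3] prior 0.19, lik 0.047, product 0.008930; [4] prior 0.25, lik 0.278, product 0.06950.
Normalizing constant = 0.24503; the posterior for Machine 3 is its product over the sum, 0.008930/0.24503 = 0.0364.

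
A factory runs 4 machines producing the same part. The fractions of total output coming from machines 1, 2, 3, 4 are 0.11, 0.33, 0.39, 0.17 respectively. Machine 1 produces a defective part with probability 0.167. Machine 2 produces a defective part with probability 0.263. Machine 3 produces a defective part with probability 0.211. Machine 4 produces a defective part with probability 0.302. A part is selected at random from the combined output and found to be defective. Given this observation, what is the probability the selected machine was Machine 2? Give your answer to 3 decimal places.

Tabulate prior·likelihood by source: [1] prior 0.11, lik 0.167, product 0.01837; [2] prior 0.33, lik 0.263, product 0.08679; [3] prior 0.39, lik 0.211, product 0.08229; [4] prior 0.17, lik 0.302, product 0.05134.
Normalizing constant = 0.23879; the posterior for Machine 2 is its product over the sum, 0.08679/0.23879 = 0.363.

Posterior probability ≈ 0.363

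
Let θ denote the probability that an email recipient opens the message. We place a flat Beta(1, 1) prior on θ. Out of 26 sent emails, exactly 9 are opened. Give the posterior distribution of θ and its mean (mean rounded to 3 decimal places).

Posterior: Beta(10, 18); mean ≈ 0.357

The binomial likelihood is conjugate to the Beta prior: with 9 successes and 17 failures, the posterior is Beta(1+9, 1+17) = Beta(10, 18).
E[θ | data] = 10/(10+18) = 0.357.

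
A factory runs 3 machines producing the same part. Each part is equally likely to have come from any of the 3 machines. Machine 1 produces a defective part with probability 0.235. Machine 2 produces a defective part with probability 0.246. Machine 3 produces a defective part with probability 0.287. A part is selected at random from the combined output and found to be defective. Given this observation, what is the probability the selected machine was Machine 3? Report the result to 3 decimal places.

Posterior probability ≈ 0.374

Tabulate prior·likelihood by source: [1] prior 0.333333, lik 0.235, product 0.07833; [2] prior 0.333333, lik 0.246, product 0.08200; [3] prior 0.333333, lik 0.287, product 0.09567.
Normalizing constant = 0.25600; the posterior for Machine 3 is its product over the sum, 0.09567/0.25600 = 0.374.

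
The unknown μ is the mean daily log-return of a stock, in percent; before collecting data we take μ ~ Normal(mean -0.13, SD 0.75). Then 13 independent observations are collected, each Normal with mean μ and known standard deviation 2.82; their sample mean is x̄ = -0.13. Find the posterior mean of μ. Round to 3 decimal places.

Posterior mean ≈ -0.130

With known σ, the Normal prior is conjugate. Weight on the data is w = (n/σ²)/(n/σ² + 1/τ₀²) = 1.63473/(1.63473+1.77778) = 0.47904.
Posterior mean = w·x̄ + (1−w)·μ₀ = 0.47904·-0.13 + 0.52096·-0.13 = -0.130.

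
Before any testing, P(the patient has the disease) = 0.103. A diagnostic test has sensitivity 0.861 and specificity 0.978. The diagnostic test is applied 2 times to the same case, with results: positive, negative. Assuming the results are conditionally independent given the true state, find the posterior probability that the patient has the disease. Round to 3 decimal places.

Let H be the event that the patient has the disease; start with P(H) = 0.103. P('positive'|H) = 0.861, P('positive'|¬H) = 0.022.
Update on result 1 ('positive'): P(H) ← 0.861·0.1030 / (0.861·0.1030 + 0.022·0.8970) = 0.088683/0.10842 = 0.8180.
Update on result 2 ('negative'): P(H) ← 0.139·0.8180 / (0.139·0.8180 + 0.978·0.1820) = 0.11370/0.29171 = 0.3898.

Posterior P(H) ≈ 0.390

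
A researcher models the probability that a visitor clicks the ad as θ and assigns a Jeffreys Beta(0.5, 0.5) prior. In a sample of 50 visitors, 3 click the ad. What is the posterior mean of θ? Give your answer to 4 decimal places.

Posterior mean ≈ 0.0686

Observing 3 successes and 47 failures updates Beta(0.5, 0.5) by adding the success and failure counts to the two shape parameters: α = 0.5+3 = 3.5, β = 0.5+47 = 47.5.
Posterior mean = α/(α+β) = 3.5/51 = 0.0686.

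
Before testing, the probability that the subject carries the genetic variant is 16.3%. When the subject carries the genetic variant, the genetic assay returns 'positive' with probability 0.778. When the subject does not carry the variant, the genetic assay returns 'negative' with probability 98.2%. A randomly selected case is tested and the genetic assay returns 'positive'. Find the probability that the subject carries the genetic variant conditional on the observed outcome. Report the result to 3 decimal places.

Let H be the event that the subject carries the genetic variant. P(H) = 0.163, so P(¬H) = 0.837. With E the 'positive' result, P(E|H) = 0.778 and P(E|¬H) = 0.018.
P(E) = 0.778·0.163 + 0.018·0.837 = 0.12681 + 0.015066 = 0.14188.
By Bayes' theorem, P(H|E) = 0.12681 / 0.14188 = 0.894.

P(H | E) ≈ 0.894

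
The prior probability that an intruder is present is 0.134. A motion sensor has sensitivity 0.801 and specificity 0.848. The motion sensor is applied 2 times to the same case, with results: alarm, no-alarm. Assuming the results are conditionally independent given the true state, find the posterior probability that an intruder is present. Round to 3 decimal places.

With H the event that an intruder is present, the joint likelihood of the observed sequence is P(data|H) = 0.801·0.199 = 0.15940 and P(data|¬H) = 0.152·0.848 = 0.12890.
Bayes: P(H|data) = 0.134·0.15940 / (0.134·0.15940 + 0.866·0.12890) = 0.021359/0.13298 = 0.1606.

Posterior P(H) ≈ 0.161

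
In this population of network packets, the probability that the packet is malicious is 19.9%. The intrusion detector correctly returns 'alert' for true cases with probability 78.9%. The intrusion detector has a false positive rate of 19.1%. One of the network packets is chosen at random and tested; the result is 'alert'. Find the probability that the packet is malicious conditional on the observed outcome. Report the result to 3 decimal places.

P(H | E) ≈ 0.506

Write H for 'the packet is malicious'. Prior odds H:¬H = 0.199/0.801 = 0.24844. For the 'alert' outcome, the likelihood ratio is 0.789/0.191 = 4.1309.
Posterior odds = 0.24844 × 4.1309 = 1.0263, so P(H|E) = 1.0263/(1+1.0263) = 0.506.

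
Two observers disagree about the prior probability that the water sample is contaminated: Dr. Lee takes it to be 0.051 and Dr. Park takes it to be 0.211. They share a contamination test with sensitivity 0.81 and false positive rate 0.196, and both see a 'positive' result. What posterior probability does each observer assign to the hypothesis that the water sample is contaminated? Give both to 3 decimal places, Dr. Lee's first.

Dr. Lee: 0.182; Dr. Park: 0.525

P('+'|H) = 0.81, P('+'|¬H) = 0.196.
Dr. Lee: numerator 0.81·0.051 = 0.041310; evidence = 0.041310+0.196·0.949 = 0.22731; posterior = 0.182.
Dr. Park: numerator 0.81·0.211 = 0.17091; evidence = 0.17091+0.196·0.789 = 0.32555; posterior = 0.525.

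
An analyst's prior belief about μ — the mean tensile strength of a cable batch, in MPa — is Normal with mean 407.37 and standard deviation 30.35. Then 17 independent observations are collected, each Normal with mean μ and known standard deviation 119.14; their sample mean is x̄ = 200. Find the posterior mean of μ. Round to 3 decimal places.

Posterior mean ≈ 298.598

With known σ, the Normal prior is conjugate. Weight on the data is w = (n/σ²)/(n/σ² + 1/τ₀²) = 0.00119766/(0.00119766+0.00108563) = 0.52453.
Posterior mean = w·x̄ + (1−w)·μ₀ = 0.52453·200 + 0.47547·407.37 = 298.598.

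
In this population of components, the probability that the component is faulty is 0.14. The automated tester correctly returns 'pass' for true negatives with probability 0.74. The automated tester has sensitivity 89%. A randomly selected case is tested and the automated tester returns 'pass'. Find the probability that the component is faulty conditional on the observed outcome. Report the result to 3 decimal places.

Write H for 'the component is faulty'. Prior odds H:¬H = 0.14/0.86 = 0.16279. For the 'pass' outcome, the likelihood ratio is 0.11/0.74 = 0.14865.
Posterior odds = 0.16279 × 0.14865 = 0.024199, so P(H|E) = 0.024199/(1+0.024199) = 0.024.

P(H | E) ≈ 0.024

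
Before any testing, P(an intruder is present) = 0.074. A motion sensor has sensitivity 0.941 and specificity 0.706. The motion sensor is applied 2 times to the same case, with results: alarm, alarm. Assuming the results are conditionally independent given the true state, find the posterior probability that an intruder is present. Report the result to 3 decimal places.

Let H be the event that an intruder is present; start with P(H) = 0.074. P('alarm'|H) = 0.941, P('alarm'|¬H) = 0.294.
Update on result 1 ('alarm'): P(H) ← 0.941·0.0740 / (0.941·0.0740 + 0.294·0.9260) = 0.069634/0.34188 = 0.2037.
Update on result 2 ('alarm'): P(H) ← 0.941·0.2037 / (0.941·0.2037 + 0.294·0.7963) = 0.19166/0.42578 = 0.4501.

Posterior P(H) ≈ 0.450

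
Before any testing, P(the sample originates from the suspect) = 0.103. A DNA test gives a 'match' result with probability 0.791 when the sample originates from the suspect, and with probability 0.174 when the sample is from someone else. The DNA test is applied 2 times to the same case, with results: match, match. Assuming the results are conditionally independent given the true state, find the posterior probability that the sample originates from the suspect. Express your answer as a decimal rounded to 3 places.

Let H be the event that the sample originates from the suspect; start with P(H) = 0.103. P('match'|H) = 0.791, P('match'|¬H) = 0.174.
Update on result 1 ('match'): P(H) ← 0.791·0.1030 / (0.791·0.1030 + 0.174·0.8970) = 0.081473/0.23755 = 0.3430.
Update on result 2 ('match'): P(H) ← 0.791·0.3430 / (0.791·0.3430 + 0.174·0.6570) = 0.27129/0.38561 = 0.7035.

Posterior P(H) ≈ 0.704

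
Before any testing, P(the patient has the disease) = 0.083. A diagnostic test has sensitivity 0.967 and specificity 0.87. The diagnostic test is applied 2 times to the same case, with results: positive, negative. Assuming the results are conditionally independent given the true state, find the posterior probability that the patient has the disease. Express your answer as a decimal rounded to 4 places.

Posterior P(H) ≈ 0.0249

With H the event that the patient has the disease, the joint likelihood of the observed sequence is P(data|H) = 0.967·0.033 = 0.031911 and P(data|¬H) = 0.13·0.87 = 0.11310.
Bayes: P(H|data) = 0.083·0.031911 / (0.083·0.031911 + 0.917·0.11310) = 0.0026486/0.10636 = 0.0249.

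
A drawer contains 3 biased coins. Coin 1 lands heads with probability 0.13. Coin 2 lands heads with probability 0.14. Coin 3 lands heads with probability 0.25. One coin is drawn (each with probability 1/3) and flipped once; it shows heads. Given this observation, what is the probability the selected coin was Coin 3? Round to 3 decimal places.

Posterior probability ≈ 0.481

Tabulate prior·likelihood by source: [1] prior 0.333333, lik 0.13, product 0.04333; [2] prior 0.333333, lik 0.14, product 0.04667; [3] prior 0.333333, lik 0.25, product 0.08333.
Normalizing constant = 0.17333; the posterior for Coin 3 is its product over the sum, 0.08333/0.17333 = 0.481.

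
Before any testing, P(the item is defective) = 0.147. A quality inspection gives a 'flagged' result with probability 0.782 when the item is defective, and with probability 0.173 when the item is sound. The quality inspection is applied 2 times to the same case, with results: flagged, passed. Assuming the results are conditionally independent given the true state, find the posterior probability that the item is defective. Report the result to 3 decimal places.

Posterior P(H) ≈ 0.170

Let H be the event that the item is defective; start with P(H) = 0.147. P('flagged'|H) = 0.782, P('flagged'|¬H) = 0.173.
Update on result 1 ('flagged'): P(H) ← 0.782·0.1470 / (0.782·0.1470 + 0.173·0.8530) = 0.11495/0.26252 = 0.4379.
Update on result 2 ('passed'): P(H) ← 0.218·0.4379 / (0.218·0.4379 + 0.827·0.5621) = 0.095458/0.56033 = 0.1704.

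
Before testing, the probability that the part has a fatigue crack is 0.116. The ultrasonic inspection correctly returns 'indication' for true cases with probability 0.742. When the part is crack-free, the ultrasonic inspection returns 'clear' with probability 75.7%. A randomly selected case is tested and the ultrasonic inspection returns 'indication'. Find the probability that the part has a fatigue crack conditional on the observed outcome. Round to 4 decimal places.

P(H | E) ≈ 0.2861

Let H be the event that the part has a fatigue crack. P(H) = 0.116, so P(¬H) = 0.884. With E the 'indication' result, P(E|H) = 0.742 and P(E|¬H) = 0.243.
P(E) = 0.742·0.116 + 0.243·0.884 = 0.086072 + 0.21481 = 0.30088.
By Bayes' theorem, P(H|E) = 0.086072 / 0.30088 = 0.2861.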